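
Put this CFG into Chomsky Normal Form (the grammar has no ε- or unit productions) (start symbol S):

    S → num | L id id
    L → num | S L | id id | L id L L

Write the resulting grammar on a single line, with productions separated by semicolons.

Introduce a nonterminal for each terminal appearing in a rule of length ≥ 2: X1 → id.
Binarize each right-hand side of length ≥ 3 by chaining fresh nonterminals (Y1, Y2, …): affected rules were S → L X1 X1; L → L X1 L L.

S → num | L Y1; L → num | S L | X1 X1 | L Y2; X1 → id; Y1 → X1 X1; Y2 → X1 Y3; Y3 → L L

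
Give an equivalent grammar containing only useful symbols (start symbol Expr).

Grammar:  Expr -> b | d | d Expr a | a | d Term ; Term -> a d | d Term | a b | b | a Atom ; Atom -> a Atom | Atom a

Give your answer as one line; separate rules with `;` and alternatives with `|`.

Expr -> b | d | d Expr a | a | d Term; Term -> a d | d Term | a b | b

Generating nonterminals: {Expr, Term}.
Reachable from Expr after that: {Expr, Term}.
Removed useless symbols: {Atom} and every production mentioning them.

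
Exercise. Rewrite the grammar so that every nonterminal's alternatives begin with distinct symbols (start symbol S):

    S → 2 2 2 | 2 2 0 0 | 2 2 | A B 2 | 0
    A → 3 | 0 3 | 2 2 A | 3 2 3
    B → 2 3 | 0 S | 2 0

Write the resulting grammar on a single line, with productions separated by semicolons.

S has alternatives sharing prefix '2 2': factor to S → 2 2 S' with S' → 2 | 0 0 | ε.
A has alternatives sharing prefix '3': factor to A → 3 A' with A' → ε | 2 3.
B has alternatives sharing prefix '2': factor to B → 2 B' with B' → 3 | 0.

S → A B 2 | 0 | 2 2 S'; A → 0 3 | 2 2 A | 3 A'; B → 0 S | 2 B'; S' → 2 | 0 0 | ε; A' → ε | 2 3; B' → 3 | 0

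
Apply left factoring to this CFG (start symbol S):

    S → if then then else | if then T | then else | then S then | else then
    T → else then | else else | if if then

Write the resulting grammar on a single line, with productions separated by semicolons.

S has alternatives sharing prefix 'if then': factor to S → if then S' with S' → then else | T.
S has alternatives sharing prefix 'then': factor to S → then S'' with S'' → else | S then.
T has alternatives sharing prefix 'else': factor to T → else T' with T' → then | else.

S → else then | if then S' | then S''; T → if if then | else T'; S' → then else | T; S'' → else | S then; T' → then | else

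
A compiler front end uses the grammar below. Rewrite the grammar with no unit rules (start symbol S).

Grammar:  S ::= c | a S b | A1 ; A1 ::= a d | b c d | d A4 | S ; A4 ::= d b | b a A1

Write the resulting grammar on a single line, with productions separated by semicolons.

S ::= a d | b c d | d A4 | c | a S b; A1 ::= a d | b c d | d A4 | c | a S b; A4 ::= d b | b a A1

Unit pairs: A1 ⇒* {S}; S ⇒* {A1}.
Replace each nonterminal's rules with the union of the non-unit rules of every nonterminal it unit-derives.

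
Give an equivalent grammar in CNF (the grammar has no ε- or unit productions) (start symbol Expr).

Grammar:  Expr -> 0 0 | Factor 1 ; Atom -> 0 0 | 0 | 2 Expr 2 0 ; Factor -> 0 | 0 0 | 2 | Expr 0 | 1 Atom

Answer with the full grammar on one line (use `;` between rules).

Introduce a nonterminal for each terminal appearing in a rule of length ≥ 2: X1 → 0, X2 → 1, X3 → 2.
Binarize each right-hand side of length ≥ 3 by chaining fresh nonterminals (Y1, Y2, …): affected rules were Atom → X3 Expr X3 X1.

Expr -> X1 X1 | Factor X2; Atom -> X1 X1 | 0 | X3 Y1; Factor -> 0 | X1 X1 | 2 | Expr X1 | X2 Atom; X1 -> 0; X2 -> 1; X3 -> 2; Y1 -> Expr Y2; Y2 -> X3 X1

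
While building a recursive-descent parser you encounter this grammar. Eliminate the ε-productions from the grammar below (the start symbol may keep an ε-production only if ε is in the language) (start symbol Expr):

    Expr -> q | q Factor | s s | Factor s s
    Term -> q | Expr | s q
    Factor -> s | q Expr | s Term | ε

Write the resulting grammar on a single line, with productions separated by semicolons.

Expr -> q | q Factor | s s | Factor s s; Term -> q | Expr | s q; Factor -> s | q Expr | s Term

The nullable symbols are {Factor}.
ε ∉ L(G), so no ε-production is kept.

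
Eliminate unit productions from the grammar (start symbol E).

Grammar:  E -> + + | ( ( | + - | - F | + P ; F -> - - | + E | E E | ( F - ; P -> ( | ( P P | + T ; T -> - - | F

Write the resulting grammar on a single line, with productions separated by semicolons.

Unit pairs: T ⇒* {F}.
For each unit pair (A, B), copy every non-unit production of B to A, then drop all unit productions.

E -> + + | ( ( | + - | - F | + P; F -> - - | + E | E E | ( F -; P -> ( | ( P P | + T; T -> - - | + E | E E | ( F -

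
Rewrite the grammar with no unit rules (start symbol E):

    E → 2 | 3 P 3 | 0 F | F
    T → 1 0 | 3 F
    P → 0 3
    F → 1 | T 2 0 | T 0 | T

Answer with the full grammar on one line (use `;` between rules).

Unit pairs: E ⇒* {F, T}; F ⇒* {T}.
For every A with A ⇒* B via unit rules, add B's non-unit alternatives to A; then delete every rule of the form X → Y.

E → 2 | 3 P 3 | 0 F | 1 | T 2 0 | T 0 | 1 0 | 3 F; T → 1 0 | 3 F; P → 0 3; F → 1 | T 2 0 | T 0 | 1 0 | 3 F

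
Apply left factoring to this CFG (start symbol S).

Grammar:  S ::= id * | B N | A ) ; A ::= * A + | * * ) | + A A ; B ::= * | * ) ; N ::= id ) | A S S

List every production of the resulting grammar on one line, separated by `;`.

S ::= id * | B N | A ); A ::= + A A | * A'; B ::= * B'; N ::= id ) | A S S; A' ::= A + | * ); B' ::= ε | )

A has alternatives sharing prefix '*': factor to A → * A' with A' → A + | * ).
B has alternatives sharing prefix '*': factor to B → * B' with B' → ε | ).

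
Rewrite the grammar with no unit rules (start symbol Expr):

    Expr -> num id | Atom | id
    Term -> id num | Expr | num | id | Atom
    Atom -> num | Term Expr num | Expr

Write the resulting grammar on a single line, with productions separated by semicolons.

Unit pairs: Atom ⇒* {Expr}; Expr ⇒* {Atom}; Term ⇒* {Atom, Expr}.
For each unit pair (A, B), copy every non-unit production of B to A, then drop all unit productions.

Expr -> num | Term Expr num | num id | id; Term -> id num | num | id | Term Expr num | num id; Atom -> num | Term Expr num | num id | id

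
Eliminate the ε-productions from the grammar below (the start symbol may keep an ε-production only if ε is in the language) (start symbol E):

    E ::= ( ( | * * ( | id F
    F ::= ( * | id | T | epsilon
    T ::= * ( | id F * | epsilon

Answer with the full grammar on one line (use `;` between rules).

The nullable symbols are {F, T}.
ε ∉ L(G), so no ε-production is kept.
Expand every rule over subsets of its nullable positions: E → id F gives id F | id. T → id F * gives id F * | id *.

E ::= ( ( | * * ( | id F | id; F ::= ( * | id | T; T ::= * ( | id F * | id *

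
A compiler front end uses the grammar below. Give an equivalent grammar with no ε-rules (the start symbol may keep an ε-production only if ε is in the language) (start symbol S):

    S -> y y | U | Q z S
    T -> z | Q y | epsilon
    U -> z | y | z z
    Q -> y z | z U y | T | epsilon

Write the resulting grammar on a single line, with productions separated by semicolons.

Nullable set = {Q, T}.
ε ∉ L(G), so no ε-production is kept.
Expand every rule over subsets of its nullable positions: S → Q z S gives Q z S | z S. T → Q y gives Q y | y.

S -> y y | U | Q z S | z S; T -> z | Q y | y; U -> z | y | z z; Q -> y z | z U y | T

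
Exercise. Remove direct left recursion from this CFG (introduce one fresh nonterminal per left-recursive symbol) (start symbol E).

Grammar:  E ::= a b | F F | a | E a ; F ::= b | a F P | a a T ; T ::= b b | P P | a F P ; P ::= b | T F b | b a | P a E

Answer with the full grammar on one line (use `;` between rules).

E ::= a b E' | F F E' | a E'; F ::= b | a F P | a a T; T ::= b b | P P | a F P; P ::= b P' | T F b P' | b a P'; E' ::= a E' | eps; P' ::= a E P' | eps

E, P are directly left-recursive.
For E: α = {a}, β = {a b, F F, a}. Rewrite as E → β E' and E' → α E' | ε.
For P: α = {a E}, β = {b, T F b, b a}. Rewrite as P → β P' and P' → α P' | ε.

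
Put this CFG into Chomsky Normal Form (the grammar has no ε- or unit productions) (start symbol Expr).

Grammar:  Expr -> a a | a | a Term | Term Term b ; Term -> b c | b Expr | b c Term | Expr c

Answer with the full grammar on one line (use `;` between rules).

Introduce a nonterminal for each terminal appearing in a rule of length ≥ 2: X1 → a, X2 → b, X3 → c.
Binarize each right-hand side of length ≥ 3 by chaining fresh nonterminals (Y1, Y2, …): affected rules were Expr → Term Term X2; Term → X2 X3 Term.

Expr -> X1 X1 | a | X1 Term | Term Y1; Term -> X2 X3 | X2 Expr | X2 Y2 | Expr X3; X1 -> a; X2 -> b; X3 -> c; Y1 -> Term X2; Y2 -> X3 Term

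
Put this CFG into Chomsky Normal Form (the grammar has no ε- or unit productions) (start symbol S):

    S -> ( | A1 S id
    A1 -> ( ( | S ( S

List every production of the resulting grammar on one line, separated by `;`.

S -> ( | A1 Y1; A1 -> X2 X2 | S Y2; X1 -> id; X2 -> (; Y1 -> S X1; Y2 -> X2 S

Introduce a nonterminal for each terminal appearing in a rule of length ≥ 2: X1 → id, X2 → (.
Binarize each right-hand side of length ≥ 3 by chaining fresh nonterminals (Y1, Y2, …): affected rules were S → A1 S X1; A1 → S X2 S.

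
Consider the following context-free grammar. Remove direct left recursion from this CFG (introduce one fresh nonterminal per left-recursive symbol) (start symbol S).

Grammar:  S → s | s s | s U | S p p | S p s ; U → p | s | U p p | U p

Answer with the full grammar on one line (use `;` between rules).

S → s S' | s s S' | s U S'; U → p U' | s U'; S' → p p S' | p s S' | eps; U' → p p U' | p U' | eps

S, U are directly left-recursive.
For S: α = {p p, p s}, β = {s, s s, s U}. Rewrite as S → β S' and S' → α S' | ε.
For U: α = {p p, p}, β = {p, s}. Rewrite as U → β U' and U' → α U' | ε.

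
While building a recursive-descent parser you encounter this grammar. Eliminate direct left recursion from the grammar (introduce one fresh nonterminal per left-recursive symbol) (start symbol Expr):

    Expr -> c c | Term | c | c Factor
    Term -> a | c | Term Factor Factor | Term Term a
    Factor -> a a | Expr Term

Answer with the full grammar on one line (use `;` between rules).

Left recursion appears on Term.
For Term: α = {Factor Factor, Term a}, β = {a, c}. Rewrite as Term → β Term1 and Term1 → α Term1 | ε.

Expr -> c c | Term | c | c Factor; Term -> a Term1 | c Term1; Factor -> a a | Expr Term; Term1 -> Factor Factor Term1 | Term a Term1 | ε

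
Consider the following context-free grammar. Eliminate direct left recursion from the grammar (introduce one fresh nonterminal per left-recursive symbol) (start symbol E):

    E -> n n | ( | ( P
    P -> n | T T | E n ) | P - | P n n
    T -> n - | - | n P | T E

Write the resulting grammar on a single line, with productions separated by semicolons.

Left recursion appears on P, T.
For P: α = {-, n n}, β = {n, T T, E n )}. Rewrite as P → β P' and P' → α P' | ε.
For T: α = {E}, β = {n -, -, n P}. Rewrite as T → β T' and T' → α T' | ε.

E -> n n | ( | ( P; P -> n P' | T T P' | E n ) P'; T -> n - T' | - T' | n P T'; P' -> - P' | n n P' | ε; T' -> E T' | ε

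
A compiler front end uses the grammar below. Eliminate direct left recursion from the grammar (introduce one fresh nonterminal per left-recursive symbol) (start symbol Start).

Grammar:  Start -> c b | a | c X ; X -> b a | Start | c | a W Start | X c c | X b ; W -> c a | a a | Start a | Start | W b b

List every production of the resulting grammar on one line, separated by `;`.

Start -> c b | a | c X; X -> b a X1 | Start X1 | c X1 | a W Start X1; W -> c a W1 | a a W1 | Start a W1 | Start W1; X1 -> c c X1 | b X1 | ε; W1 -> b b W1 | ε

Left recursion appears on X, W.
For X: α = {c c, b}, β = {b a, Start, c, a W Start}. Rewrite as X → β X1 and X1 → α X1 | ε.
For W: α = {b b}, β = {c a, a a, Start a, Start}. Rewrite as W → β W1 and W1 → α W1 | ε.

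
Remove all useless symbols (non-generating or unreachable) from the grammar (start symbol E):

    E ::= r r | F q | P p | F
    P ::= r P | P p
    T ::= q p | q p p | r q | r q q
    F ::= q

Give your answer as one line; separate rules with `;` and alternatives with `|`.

Generating nonterminals: {E, F, T}.
Reachable from E after that: {E, F}.
Removed useless symbols: {P, T} and every production mentioning them.

E ::= r r | F q | F; F ::= q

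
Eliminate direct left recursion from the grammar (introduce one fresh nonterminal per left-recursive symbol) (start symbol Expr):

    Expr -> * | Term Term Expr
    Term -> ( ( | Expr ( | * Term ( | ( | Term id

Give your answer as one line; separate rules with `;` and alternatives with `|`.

Expr -> * | Term Term Expr; Term -> ( ( Term1 | Expr ( Term1 | * Term ( Term1 | ( Term1; Term1 -> id Term1 | epsilon

Term is directly left-recursive.
For Term: α = {id}, β = {( (, Expr (, * Term (, (}. Rewrite as Term → β Term1 and Term1 → α Term1 | ε.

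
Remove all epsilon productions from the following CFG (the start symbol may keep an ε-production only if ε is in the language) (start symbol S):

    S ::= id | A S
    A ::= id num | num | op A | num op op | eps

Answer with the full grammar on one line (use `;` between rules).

S ::= id | A S; A ::= id num | num | op A | op | num op op

The nullable symbols are {A}.
ε ∉ L(G), so no ε-production is kept.
For each production, add variants omitting each subset of nullable occurrences: A → op A gives op A | op.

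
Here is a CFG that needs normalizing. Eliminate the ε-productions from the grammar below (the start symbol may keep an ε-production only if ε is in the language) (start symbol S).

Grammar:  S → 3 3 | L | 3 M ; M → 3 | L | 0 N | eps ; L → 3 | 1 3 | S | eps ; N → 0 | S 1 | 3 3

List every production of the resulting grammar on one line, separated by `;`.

The nullable symbols are {L, M, S}.
ε ∈ L(G) since S is nullable, so keep S → ε.
For each production, add variants omitting each subset of nullable occurrences: S → 3 M gives 3 M | 3. N → S 1 gives S 1 | 1.

S → 3 3 | L | 3 M | 3 | eps; M → 3 | L | 0 N; L → 3 | 1 3 | S; N → 0 | S 1 | 1 | 3 3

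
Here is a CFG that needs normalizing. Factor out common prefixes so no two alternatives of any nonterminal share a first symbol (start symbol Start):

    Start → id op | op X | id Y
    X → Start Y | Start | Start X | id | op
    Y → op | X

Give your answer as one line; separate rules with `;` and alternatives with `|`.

Start → op X | id Start1; X → id | op | Start X1; Y → op | X; Start1 → op | Y; X1 → Y | eps | X

Start has alternatives sharing prefix 'id': factor to Start → id Start1 with Start1 → op | Y.
X has alternatives sharing prefix 'Start': factor to X → Start X1 with X1 → Y | ε | X.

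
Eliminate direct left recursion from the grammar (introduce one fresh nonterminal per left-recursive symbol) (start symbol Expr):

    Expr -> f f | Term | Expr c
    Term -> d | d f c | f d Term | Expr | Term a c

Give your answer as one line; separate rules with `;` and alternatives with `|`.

Left recursion appears on Expr, Term.
For Expr: α = {c}, β = {f f, Term}. Rewrite as Expr → β Expr1 and Expr1 → α Expr1 | ε.
For Term: α = {a c}, β = {d, d f c, f d Term, Expr}. Rewrite as Term → β Term1 and Term1 → α Term1 | ε.

Expr -> f f Expr1 | Term Expr1; Term -> d Term1 | d f c Term1 | f d Term Term1 | Expr Term1; Expr1 -> c Expr1 | ε; Term1 -> a c Term1 | ε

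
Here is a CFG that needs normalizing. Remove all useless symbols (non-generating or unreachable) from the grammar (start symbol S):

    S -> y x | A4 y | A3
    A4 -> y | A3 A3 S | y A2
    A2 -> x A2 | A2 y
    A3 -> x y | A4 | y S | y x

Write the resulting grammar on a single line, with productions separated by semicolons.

S -> y x | A4 y | A3; A4 -> y | A3 A3 S; A3 -> x y | A4 | y S | y x

Generating nonterminals: {A3, A4, S}.
Reachable from S after that: {A3, A4, S}.
Removed useless symbols: {A2} and every production mentioning them.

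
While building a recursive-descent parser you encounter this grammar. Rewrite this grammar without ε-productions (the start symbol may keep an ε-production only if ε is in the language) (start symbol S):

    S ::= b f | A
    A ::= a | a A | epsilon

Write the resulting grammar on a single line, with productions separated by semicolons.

S ::= b f | A | epsilon; A ::= a | a A

Nullable nonterminals: {A, S}.
ε ∈ L(G) since S is nullable, so keep S → ε.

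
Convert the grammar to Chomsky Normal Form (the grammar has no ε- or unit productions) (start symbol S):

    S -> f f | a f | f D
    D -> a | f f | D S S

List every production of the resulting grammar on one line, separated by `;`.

Introduce a nonterminal for each terminal appearing in a rule of length ≥ 2: X1 → f, X2 → a.
Binarize each right-hand side of length ≥ 3 by chaining fresh nonterminals (Y1, Y2, …): affected rules were D → D S S.

S -> X1 X1 | X2 X1 | X1 D; D -> a | X1 X1 | D Y1; X1 -> f; X2 -> a; Y1 -> S S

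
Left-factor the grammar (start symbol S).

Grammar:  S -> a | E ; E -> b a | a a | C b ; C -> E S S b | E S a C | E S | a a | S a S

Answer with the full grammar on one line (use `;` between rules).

C has alternatives sharing prefix 'E S': factor to C → E S C' with C' → S b | a C | ε.

S -> a | E; E -> b a | a a | C b; C -> a a | S a S | E S C'; C' -> S b | a C | ε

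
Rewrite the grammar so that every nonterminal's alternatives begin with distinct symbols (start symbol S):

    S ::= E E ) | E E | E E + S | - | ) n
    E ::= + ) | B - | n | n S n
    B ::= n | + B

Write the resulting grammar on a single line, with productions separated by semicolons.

S has alternatives sharing prefix 'E E': factor to S → E E S' with S' → ) | ε | + S.
E has alternatives sharing prefix 'n': factor to E → n E' with E' → ε | S n.

S ::= - | ) n | E E S'; E ::= + ) | B - | n E'; B ::= n | + B; S' ::= ) | eps | + S; E' ::= eps | S n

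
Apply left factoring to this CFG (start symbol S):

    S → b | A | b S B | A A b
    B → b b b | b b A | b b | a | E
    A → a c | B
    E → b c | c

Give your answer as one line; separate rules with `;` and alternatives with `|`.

S → b S' | A S''; B → a | E | b b B'; A → a c | B; E → b c | c; S' → ε | S B; S'' → ε | A b; B' → b | A | ε

S has alternatives sharing prefix 'b': factor to S → b S' with S' → ε | S B.
S has alternatives sharing prefix 'A': factor to S → A S'' with S'' → ε | A b.
B has alternatives sharing prefix 'b b': factor to B → b b B' with B' → b | A | ε.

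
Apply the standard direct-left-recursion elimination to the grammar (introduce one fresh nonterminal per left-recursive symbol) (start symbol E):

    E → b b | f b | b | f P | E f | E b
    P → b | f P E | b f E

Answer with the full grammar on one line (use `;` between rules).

E → b b E' | f b E' | b E' | f P E'; P → b | f P E | b f E; E' → f E' | b E' | epsilon

E is directly left-recursive.
For E: α = {f, b}, β = {b b, f b, b, f P}. Rewrite as E → β E' and E' → α E' | ε.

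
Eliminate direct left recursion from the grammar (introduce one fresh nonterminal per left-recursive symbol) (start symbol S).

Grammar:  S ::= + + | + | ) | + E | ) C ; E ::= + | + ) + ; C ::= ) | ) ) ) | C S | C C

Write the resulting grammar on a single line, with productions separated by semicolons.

C is directly left-recursive.
For C: α = {S, C}, β = {), ) ) )}. Rewrite as C → β C' and C' → α C' | ε.

S ::= + + | + | ) | + E | ) C; E ::= + | + ) +; C ::= ) C' | ) ) ) C'; C' ::= S C' | C C' | ε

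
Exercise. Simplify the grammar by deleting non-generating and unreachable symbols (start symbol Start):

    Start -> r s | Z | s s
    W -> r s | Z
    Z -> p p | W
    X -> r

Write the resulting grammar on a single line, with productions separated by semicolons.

Start -> r s | Z | s s; W -> r s | Z; Z -> p p | W

Generating nonterminals: {Start, W, X, Z}.
Reachable from Start after that: {Start, W, Z}.
Removed useless symbols: {X} and every production mentioning them.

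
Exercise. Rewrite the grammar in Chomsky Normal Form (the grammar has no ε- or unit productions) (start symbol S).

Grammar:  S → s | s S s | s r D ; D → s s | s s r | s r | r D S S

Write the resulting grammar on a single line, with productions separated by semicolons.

Introduce a nonterminal for each terminal appearing in a rule of length ≥ 2: X1 → s, X2 → r.
Binarize each right-hand side of length ≥ 3 by chaining fresh nonterminals (Y1, Y2, …): affected rules were S → X1 S X1; S → X1 X2 D; D → X1 X1 X2; D → X2 D S S.

S → s | X1 Y1 | X1 Y2; D → X1 X1 | X1 Y3 | X1 X2 | X2 Y4; X1 → s; X2 → r; Y1 → S X1; Y2 → X2 D; Y3 → X1 X2; Y4 → D Y5; Y5 → S S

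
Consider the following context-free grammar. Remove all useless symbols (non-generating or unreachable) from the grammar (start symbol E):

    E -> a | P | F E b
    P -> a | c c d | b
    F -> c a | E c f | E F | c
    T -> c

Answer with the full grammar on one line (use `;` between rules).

E -> a | P | F E b; P -> a | c c d | b; F -> c a | E c f | E F | c

Generating nonterminals: {E, F, P, T}.
Reachable from E after that: {E, F, P}.
Removed useless symbols: {T} and every production mentioning them.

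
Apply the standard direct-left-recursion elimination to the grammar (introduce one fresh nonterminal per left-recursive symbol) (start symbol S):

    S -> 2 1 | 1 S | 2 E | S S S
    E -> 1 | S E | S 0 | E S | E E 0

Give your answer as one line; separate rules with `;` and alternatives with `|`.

Directly left-recursive nonterminals: S, E.
For S: α = {S S}, β = {2 1, 1 S, 2 E}. Rewrite as S → β S' and S' → α S' | ε.
For E: α = {S, E 0}, β = {1, S E, S 0}. Rewrite as E → β E' and E' → α E' | ε.

S -> 2 1 S' | 1 S S' | 2 E S'; E -> 1 E' | S E E' | S 0 E'; S' -> S S S' | ε; E' -> S E' | E 0 E' | ε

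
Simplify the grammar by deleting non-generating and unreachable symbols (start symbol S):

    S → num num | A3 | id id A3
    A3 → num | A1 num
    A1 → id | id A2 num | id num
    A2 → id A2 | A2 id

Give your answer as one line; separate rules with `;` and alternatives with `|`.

Generating nonterminals: {A1, A3, S}.
Reachable from S after that: {A1, A3, S}.
Removed useless symbols: {A2} and every production mentioning them.

S → num num | A3 | id id A3; A3 → num | A1 num; A1 → id | id num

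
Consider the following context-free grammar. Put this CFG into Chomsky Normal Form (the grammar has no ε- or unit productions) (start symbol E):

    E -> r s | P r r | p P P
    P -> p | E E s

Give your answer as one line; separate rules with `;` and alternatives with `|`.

E -> X1 X2 | P Y1 | X3 Y2; P -> p | E Y3; X1 -> r; X2 -> s; X3 -> p; Y1 -> X1 X1; Y2 -> P P; Y3 -> E X2

Introduce a nonterminal for each terminal appearing in a rule of length ≥ 2: X1 → r, X2 → s, X3 → p.
Binarize each right-hand side of length ≥ 3 by chaining fresh nonterminals (Y1, Y2, …): affected rules were E → P X1 X1; E → X3 P P; P → E E X2.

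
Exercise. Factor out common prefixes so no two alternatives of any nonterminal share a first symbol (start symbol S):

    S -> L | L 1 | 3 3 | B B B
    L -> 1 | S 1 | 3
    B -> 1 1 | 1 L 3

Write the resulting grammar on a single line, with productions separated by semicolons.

S -> 3 3 | B B B | L S'; L -> 1 | S 1 | 3; B -> 1 B'; S' -> eps | 1; B' -> 1 | L 3

S has alternatives sharing prefix 'L': factor to S → L S' with S' → ε | 1.
B has alternatives sharing prefix '1': factor to B → 1 B' with B' → 1 | L 3.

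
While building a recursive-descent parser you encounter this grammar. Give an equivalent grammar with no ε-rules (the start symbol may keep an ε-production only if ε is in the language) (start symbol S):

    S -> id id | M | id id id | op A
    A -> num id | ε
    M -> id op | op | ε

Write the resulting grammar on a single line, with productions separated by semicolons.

S -> id id | M | id id id | op A | op | ε; A -> num id; M -> id op | op

Nullable set = {A, M, S}.
ε ∈ L(G) since S is nullable, so keep S → ε.
Add the nullable-subset variants: S → op A gives op A | op.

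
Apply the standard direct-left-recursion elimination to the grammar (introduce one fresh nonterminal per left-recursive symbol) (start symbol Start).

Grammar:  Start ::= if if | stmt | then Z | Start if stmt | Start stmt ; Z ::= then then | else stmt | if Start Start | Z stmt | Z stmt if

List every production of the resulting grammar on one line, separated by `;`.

Start, Z are directly left-recursive.
For Start: α = {if stmt, stmt}, β = {if if, stmt, then Z}. Rewrite as Start → β Start1 and Start1 → α Start1 | ε.
For Z: α = {stmt, stmt if}, β = {then then, else stmt, if Start Start}. Rewrite as Z → β Z1 and Z1 → α Z1 | ε.

Start ::= if if Start1 | stmt Start1 | then Z Start1; Z ::= then then Z1 | else stmt Z1 | if Start Start Z1; Start1 ::= if stmt Start1 | stmt Start1 | ε; Z1 ::= stmt Z1 | stmt if Z1 | ε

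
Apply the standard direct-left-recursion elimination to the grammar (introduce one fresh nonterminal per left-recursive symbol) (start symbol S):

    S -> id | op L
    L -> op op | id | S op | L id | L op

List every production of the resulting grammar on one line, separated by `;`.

S -> id | op L; L -> op op L' | id L' | S op L'; L' -> id L' | op L' | ε

L is directly left-recursive.
For L: α = {id, op}, β = {op op, id, S op}. Rewrite as L → β L' and L' → α L' | ε.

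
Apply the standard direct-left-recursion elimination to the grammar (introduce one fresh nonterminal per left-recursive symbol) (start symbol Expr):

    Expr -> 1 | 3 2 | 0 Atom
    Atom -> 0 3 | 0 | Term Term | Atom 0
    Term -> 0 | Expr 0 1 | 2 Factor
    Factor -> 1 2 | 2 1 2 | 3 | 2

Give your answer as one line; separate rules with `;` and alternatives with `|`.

Left recursion appears on Atom.
For Atom: α = {0}, β = {0 3, 0, Term Term}. Rewrite as Atom → β Atom1 and Atom1 → α Atom1 | ε.

Expr -> 1 | 3 2 | 0 Atom; Atom -> 0 3 Atom1 | 0 Atom1 | Term Term Atom1; Term -> 0 | Expr 0 1 | 2 Factor; Factor -> 1 2 | 2 1 2 | 3 | 2; Atom1 -> 0 Atom1 | ε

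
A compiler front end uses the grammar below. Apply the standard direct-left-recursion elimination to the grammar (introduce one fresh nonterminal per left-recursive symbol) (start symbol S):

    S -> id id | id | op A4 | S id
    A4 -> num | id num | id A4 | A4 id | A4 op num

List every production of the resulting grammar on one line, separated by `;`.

S -> id id S' | id S' | op A4 S'; A4 -> num A4' | id num A4' | id A4 A4'; S' -> id S' | ε; A4' -> id A4' | op num A4' | ε

S, A4 are directly left-recursive.
For S: α = {id}, β = {id id, id, op A4}. Rewrite as S → β S' and S' → α S' | ε.
For A4: α = {id, op num}, β = {num, id num, id A4}. Rewrite as A4 → β A4' and A4' → α A4' | ε.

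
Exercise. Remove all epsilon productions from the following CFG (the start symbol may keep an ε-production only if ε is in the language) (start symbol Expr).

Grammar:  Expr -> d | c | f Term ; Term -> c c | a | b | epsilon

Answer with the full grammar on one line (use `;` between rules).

Expr -> d | c | f Term | f; Term -> c c | a | b

The nullable symbols are {Term}.
ε ∉ L(G), so no ε-production is kept.
Add the nullable-subset variants: Expr → f Term gives f Term | f.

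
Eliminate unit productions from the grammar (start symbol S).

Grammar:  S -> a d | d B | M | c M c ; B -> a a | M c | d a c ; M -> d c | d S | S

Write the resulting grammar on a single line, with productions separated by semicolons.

S -> a d | d B | c M c | d c | d S; B -> a a | M c | d a c; M -> a d | d B | c M c | d c | d S

Unit pairs: M ⇒* {S}; S ⇒* {M}.
For each unit pair (A, B), copy every non-unit production of B to A, then drop all unit productions.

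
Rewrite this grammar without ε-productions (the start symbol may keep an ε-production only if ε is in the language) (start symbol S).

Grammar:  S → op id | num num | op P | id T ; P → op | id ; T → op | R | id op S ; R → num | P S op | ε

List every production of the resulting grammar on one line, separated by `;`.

S → op id | num num | op P | id T | id; P → op | id; T → op | R | id op S; R → num | P S op

The nullable symbols are {R, T}.
ε ∉ L(G), so no ε-production is kept.
Add the nullable-subset variants: S → id T gives id T | id.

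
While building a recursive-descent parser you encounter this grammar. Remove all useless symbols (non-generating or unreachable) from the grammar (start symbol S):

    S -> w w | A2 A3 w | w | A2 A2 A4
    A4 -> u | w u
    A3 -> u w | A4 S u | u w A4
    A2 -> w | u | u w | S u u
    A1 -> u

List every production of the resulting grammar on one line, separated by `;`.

Generating nonterminals: {A1, A2, A3, A4, S}.
Reachable from S after that: {A2, A3, A4, S}.
Removed useless symbols: {A1} and every production mentioning them.

S -> w w | A2 A3 w | w | A2 A2 A4; A4 -> u | w u; A3 -> u w | A4 S u | u w A4; A2 -> w | u | u w | S u u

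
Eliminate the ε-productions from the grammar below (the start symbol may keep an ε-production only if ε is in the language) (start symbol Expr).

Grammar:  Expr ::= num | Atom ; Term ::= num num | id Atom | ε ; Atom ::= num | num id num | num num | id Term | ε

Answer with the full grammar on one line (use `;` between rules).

Nullable nonterminals: {Atom, Expr, Term}.
ε ∈ L(G) since Expr is nullable, so keep Expr → ε.
For each production, add variants omitting each subset of nullable occurrences: Term → id Atom gives id Atom | id. Atom → id Term gives id Term | id.

Expr ::= num | Atom | ε; Term ::= num num | id Atom | id; Atom ::= num | num id num | num num | id Term | id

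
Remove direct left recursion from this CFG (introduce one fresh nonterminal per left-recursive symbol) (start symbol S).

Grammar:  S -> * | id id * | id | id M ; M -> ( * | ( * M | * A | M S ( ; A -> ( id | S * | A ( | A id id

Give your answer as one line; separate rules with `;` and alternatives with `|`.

S -> * | id id * | id | id M; M -> ( * M' | ( * M M' | * A M'; A -> ( id A' | S * A'; M' -> S ( M' | ε; A' -> ( A' | id id A' | ε

M, A are directly left-recursive.
For M: α = {S (}, β = {( *, ( * M, * A}. Rewrite as M → β M' and M' → α M' | ε.
For A: α = {(, id id}, β = {( id, S *}. Rewrite as A → β A' and A' → α A' | ε.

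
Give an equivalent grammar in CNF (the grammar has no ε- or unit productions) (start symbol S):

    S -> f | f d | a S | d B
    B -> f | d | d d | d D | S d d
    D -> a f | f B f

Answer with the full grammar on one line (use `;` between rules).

S -> f | X1 X2 | X3 S | X2 B; B -> f | d | X2 X2 | X2 D | S Y1; D -> X3 X1 | X1 Y2; X1 -> f; X2 -> d; X3 -> a; Y1 -> X2 X2; Y2 -> B X1

Introduce a nonterminal for each terminal appearing in a rule of length ≥ 2: X1 → f, X2 → d, X3 → a.
Binarize each right-hand side of length ≥ 3 by chaining fresh nonterminals (Y1, Y2, …): affected rules were B → S X2 X2; D → X1 B X1.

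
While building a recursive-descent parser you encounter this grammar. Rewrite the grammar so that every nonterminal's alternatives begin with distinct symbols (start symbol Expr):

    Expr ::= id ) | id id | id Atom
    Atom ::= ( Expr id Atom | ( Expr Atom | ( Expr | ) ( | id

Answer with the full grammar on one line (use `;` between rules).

Expr has alternatives sharing prefix 'id': factor to Expr → id Expr1 with Expr1 → ) | id | Atom.
Atom has alternatives sharing prefix '( Expr': factor to Atom → ( Expr Atom1 with Atom1 → id Atom | Atom | ε.

Expr ::= id Expr1; Atom ::= ) ( | id | ( Expr Atom1; Expr1 ::= ) | id | Atom; Atom1 ::= id Atom | Atom | ε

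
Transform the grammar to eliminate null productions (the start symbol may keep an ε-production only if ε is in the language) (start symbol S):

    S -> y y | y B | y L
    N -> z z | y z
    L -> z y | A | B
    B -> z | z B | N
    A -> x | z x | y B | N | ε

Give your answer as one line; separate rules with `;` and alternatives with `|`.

S -> y y | y B | y L | y; N -> z z | y z; L -> z y | A | B; B -> z | z B | N; A -> x | z x | y B | N

The nullable symbols are {A, L}.
ε ∉ L(G), so no ε-production is kept.
For each production, add variants omitting each subset of nullable occurrences: S → y L gives y L | y.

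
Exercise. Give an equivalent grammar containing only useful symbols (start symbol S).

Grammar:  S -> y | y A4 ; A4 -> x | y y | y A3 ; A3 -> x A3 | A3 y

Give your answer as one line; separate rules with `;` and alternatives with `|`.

S -> y | y A4; A4 -> x | y y

Generating nonterminals: {A4, S}.
Reachable from S after that: {A4, S}.
Removed useless symbols: {A3} and every production mentioning them.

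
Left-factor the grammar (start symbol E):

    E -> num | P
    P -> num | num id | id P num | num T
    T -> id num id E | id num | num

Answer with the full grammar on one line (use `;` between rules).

E -> num | P; P -> id P num | num P'; T -> num | id num T'; P' -> epsilon | id | T; T' -> id E | epsilon

P has alternatives sharing prefix 'num': factor to P → num P' with P' → ε | id | T.
T has alternatives sharing prefix 'id num': factor to T → id num T' with T' → id E | ε.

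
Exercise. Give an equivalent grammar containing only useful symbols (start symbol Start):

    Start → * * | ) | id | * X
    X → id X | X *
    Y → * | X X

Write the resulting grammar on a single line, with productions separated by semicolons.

Start → * * | ) | id

Generating nonterminals: {Start, Y}.
Reachable from Start after that: {Start}.
Removed useless symbols: {X, Y} and every production mentioning them.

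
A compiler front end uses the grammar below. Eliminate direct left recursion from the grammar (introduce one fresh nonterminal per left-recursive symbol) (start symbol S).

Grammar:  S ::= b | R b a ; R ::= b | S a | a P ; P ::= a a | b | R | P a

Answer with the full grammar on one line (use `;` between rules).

S ::= b | R b a; R ::= b | S a | a P; P ::= a a P' | b P' | R P'; P' ::= a P' | epsilon

Directly left-recursive nonterminal: P.
For P: α = {a}, β = {a a, b, R}. Rewrite as P → β P' and P' → α P' | ε.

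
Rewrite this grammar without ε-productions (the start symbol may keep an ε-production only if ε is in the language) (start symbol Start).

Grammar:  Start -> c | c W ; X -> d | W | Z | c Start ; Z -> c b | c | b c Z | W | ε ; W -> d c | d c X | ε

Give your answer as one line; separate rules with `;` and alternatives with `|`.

Start -> c | c W; X -> d | W | Z | c Start; Z -> c b | c | b c Z | b c | W; W -> d c | d c X

Nullable nonterminals: {W, X, Z}.
ε ∉ L(G), so no ε-production is kept.
Add the nullable-subset variants: Z → b c Z gives b c Z | b c.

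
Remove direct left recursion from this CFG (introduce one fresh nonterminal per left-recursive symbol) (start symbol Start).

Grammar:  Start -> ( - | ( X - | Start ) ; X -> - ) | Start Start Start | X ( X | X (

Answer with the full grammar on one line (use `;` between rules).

Left recursion appears on Start, X.
For Start: α = {)}, β = {( -, ( X -}. Rewrite as Start → β Start1 and Start1 → α Start1 | ε.
For X: α = {( X, (}, β = {- ), Start Start Start}. Rewrite as X → β X1 and X1 → α X1 | ε.

Start -> ( - Start1 | ( X - Start1; X -> - ) X1 | Start Start Start X1; Start1 -> ) Start1 | ε; X1 -> ( X X1 | ( X1 | ε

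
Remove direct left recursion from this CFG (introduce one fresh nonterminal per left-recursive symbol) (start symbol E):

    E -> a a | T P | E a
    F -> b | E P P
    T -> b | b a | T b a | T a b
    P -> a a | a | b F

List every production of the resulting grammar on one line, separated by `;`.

E -> a a E' | T P E'; F -> b | E P P; T -> b T' | b a T'; P -> a a | a | b F; E' -> a E' | ε; T' -> b a T' | a b T' | ε

Directly left-recursive nonterminals: E, T.
For E: α = {a}, β = {a a, T P}. Rewrite as E → β E' and E' → α E' | ε.
For T: α = {b a, a b}, β = {b, b a}. Rewrite as T → β T' and T' → α T' | ε.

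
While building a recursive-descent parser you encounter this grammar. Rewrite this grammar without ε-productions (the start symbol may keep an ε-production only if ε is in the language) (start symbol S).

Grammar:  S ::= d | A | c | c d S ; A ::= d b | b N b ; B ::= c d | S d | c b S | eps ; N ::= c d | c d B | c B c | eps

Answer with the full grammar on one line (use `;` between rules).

S ::= d | A | c | c d S; A ::= d b | b N b | b b; B ::= c d | S d | c b S; N ::= c d | c d B | c B c | c c

Nullable set = {B, N}.
ε ∉ L(G), so no ε-production is kept.
Expand every rule over subsets of its nullable positions: A → b N b gives b N b | b b. N → c B c gives c B c | c c.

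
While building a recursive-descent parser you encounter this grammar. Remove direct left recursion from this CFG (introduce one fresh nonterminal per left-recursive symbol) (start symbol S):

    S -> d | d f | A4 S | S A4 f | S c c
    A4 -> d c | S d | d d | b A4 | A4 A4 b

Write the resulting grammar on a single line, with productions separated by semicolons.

S -> d S' | d f S' | A4 S S'; A4 -> d c A4' | S d A4' | d d A4' | b A4 A4'; S' -> A4 f S' | c c S' | eps; A4' -> A4 b A4' | eps

S, A4 are directly left-recursive.
For S: α = {A4 f, c c}, β = {d, d f, A4 S}. Rewrite as S → β S' and S' → α S' | ε.
For A4: α = {A4 b}, β = {d c, S d, d d, b A4}. Rewrite as A4 → β A4' and A4' → α A4' | ε.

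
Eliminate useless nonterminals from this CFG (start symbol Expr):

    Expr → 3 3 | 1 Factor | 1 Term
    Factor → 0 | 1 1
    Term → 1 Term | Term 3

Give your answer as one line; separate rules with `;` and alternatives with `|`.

Generating nonterminals: {Expr, Factor}.
Reachable from Expr after that: {Expr, Factor}.
Removed useless symbols: {Term} and every production mentioning them.

Expr → 3 3 | 1 Factor; Factor → 0 | 1 1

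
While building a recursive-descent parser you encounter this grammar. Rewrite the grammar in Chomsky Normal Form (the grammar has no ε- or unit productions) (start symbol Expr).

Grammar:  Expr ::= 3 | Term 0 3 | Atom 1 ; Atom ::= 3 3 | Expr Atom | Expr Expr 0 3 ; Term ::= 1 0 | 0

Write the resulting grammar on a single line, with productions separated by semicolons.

Introduce a nonterminal for each terminal appearing in a rule of length ≥ 2: X1 → 0, X2 → 3, X3 → 1.
Binarize each right-hand side of length ≥ 3 by chaining fresh nonterminals (Y1, Y2, …): affected rules were Expr → Term X1 X2; Atom → Expr Expr X1 X2.

Expr ::= 3 | Term Y1 | Atom X3; Atom ::= X2 X2 | Expr Atom | Expr Y2; Term ::= X3 X1 | 0; X1 ::= 0; X2 ::= 3; X3 ::= 1; Y1 ::= X1 X2; Y2 ::= Expr Y3; Y3 ::= X1 X2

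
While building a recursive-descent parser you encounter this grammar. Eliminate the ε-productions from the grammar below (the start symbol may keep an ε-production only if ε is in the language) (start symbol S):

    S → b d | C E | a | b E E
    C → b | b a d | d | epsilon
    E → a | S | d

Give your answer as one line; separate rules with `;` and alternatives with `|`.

Nullable set = {C}.
ε ∉ L(G), so no ε-production is kept.
For each production, add variants omitting each subset of nullable occurrences: S → C E gives C E | E.

S → b d | C E | E | a | b E E; C → b | b a d | d; E → a | S | d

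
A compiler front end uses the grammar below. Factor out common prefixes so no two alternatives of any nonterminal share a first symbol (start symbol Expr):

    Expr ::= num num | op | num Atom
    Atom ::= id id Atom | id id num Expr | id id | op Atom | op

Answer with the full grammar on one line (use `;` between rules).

Expr has alternatives sharing prefix 'num': factor to Expr → num Expr1 with Expr1 → num | Atom.
Atom has alternatives sharing prefix 'id id': factor to Atom → id id Atom1 with Atom1 → Atom | num Expr | ε.
Atom has alternatives sharing prefix 'op': factor to Atom → op Atom2 with Atom2 → Atom | ε.

Expr ::= op | num Expr1; Atom ::= id id Atom1 | op Atom2; Expr1 ::= num | Atom; Atom1 ::= Atom | num Expr | ε; Atom2 ::= Atom | ε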